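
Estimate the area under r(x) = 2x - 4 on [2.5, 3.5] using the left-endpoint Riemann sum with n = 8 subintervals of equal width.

1.875

Δx = (3.5 − 2.5)/8 = 0.125.
Left endpoints: 2.5, 2.625, 2.75, 2.875, 3, 3.125, 3.25, 3.375.
r(2.5) = 1, r(2.625) = 1.25, r(2.75) = 1.5, r(2.875) = 1.75, r(3) = 2, r(3.125) = 2.25, r(3.25) = 2.5, r(3.375) = 2.75.
Sum = Δx · [r(2.5) + r(2.625) + r(2.75) + ...].
Sum = 1.875.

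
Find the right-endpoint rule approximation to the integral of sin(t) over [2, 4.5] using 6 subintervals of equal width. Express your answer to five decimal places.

-0.59546

Δt = (4.5 − 2)/6 = 5/12.
Right endpoints: 29/12, 17/6, 3.25, 11/3, 49/12, 4.5.
f(29/12) ≈ 0.66308, f(17/6) ≈ 0.30340, f(3.25) ≈ -0.10820, f(11/3) ≈ -0.50128, f(49/12) ≈ -0.80858, f(4.5) ≈ -0.97753.
Sum = Δt · [f(29/12) + f(17/6) + f(3.25) + ...].
Sum ≈ -0.59546.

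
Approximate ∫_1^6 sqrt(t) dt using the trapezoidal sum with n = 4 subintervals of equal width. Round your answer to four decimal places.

9.0938

Δt = (6 − 1)/4 = 1.25.
f(1) ≈ 1.0000, f(2.25) ≈ 1.5000, f(3.5) ≈ 1.8708, f(4.75) ≈ 2.1794, f(6) ≈ 2.4495.
T_4 = (Δt/2)·[f(t_0) + 2f(t_1) + 2f(t_2) + 2f(t_3) + f(t_4)].
Sum ≈ 9.0938.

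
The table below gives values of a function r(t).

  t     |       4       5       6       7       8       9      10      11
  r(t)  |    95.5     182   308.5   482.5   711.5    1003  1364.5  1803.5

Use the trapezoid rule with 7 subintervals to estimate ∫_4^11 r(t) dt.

Δt = 1.
T_7 = (1/2)·[95.5 + 2·182 + 2·308.5 + 2·482.5 + 2·711.5 + 2·1003 + 2·1364.5 + 1803.5] = 5001.5.

5001.5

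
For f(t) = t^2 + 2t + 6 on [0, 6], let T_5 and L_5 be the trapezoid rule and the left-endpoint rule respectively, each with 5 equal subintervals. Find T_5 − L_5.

T_5 = 145.44.
L_5 = 116.64.
T_5 − L_5 = 28.8.

28.8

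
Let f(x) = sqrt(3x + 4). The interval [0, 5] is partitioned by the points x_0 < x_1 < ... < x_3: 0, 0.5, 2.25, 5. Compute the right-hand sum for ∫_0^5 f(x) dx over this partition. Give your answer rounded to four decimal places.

Subinterval widths: 0.5, 1.75, 2.75.
Right endpoints: 0.5, 2.25, 5.
f(0.5) ≈ 2.3452, f(2.25) ≈ 3.2787, f(5) ≈ 4.3589.
Sum = Σ Δx_i · f(x_i).
Sum ≈ 18.8973.

18.8973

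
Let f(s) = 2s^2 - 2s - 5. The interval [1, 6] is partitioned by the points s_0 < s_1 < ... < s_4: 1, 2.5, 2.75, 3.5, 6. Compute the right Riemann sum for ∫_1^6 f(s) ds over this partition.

151.78125

Subinterval widths: 1.5, 0.25, 0.75, 2.5.
Right endpoints: 2.5, 2.75, 3.5, 6.
f(2.5) = 2.5, f(2.75) = 4.625, f(3.5) = 12.5, f(6) = 55.
Sum = Σ Δs_i · f(s_i).
Sum = 151.78125.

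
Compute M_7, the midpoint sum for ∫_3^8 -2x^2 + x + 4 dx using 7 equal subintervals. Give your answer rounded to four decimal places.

Δx = (8 − 3)/7 = 5/7.
Midpoints: 47/14, 57/14, 67/14, 5.5, 87/14, 97/14, 107/14.
f(47/14) = -744/49, f(57/14) = -1229/49, f(67/14) = -1814/49, f(5.5) = -51, f(87/14) = -3284/49, f(97/14) = -4169/49, f(107/14) = -5154/49.
Sum = Δx · [f(47/14) + f(57/14) + f(67/14) + ...].
Sum ≈ -275.4082.

-275.4082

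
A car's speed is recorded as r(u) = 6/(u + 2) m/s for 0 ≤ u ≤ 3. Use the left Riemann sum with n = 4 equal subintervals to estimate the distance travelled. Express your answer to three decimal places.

Δu = (3 − 0)/4 = 0.75.
Left endpoints: 0, 0.75, 1.5, 2.25.
r(0) = 3, r(0.75) = 24/11, r(1.5) = 12/7, r(2.25) = 24/17.
Sum = Δu · [r(0) + r(0.75) + r(1.5) + r(2.25)].
Sum ≈ 6.231.

6.231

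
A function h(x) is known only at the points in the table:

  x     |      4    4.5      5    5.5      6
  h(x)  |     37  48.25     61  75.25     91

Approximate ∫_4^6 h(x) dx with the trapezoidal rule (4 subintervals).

Δx = 0.5.
T_4 = (0.5/2)·[37 + 2·48.25 + 2·61 + 2·75.25 + 91] = 124.25.

124.25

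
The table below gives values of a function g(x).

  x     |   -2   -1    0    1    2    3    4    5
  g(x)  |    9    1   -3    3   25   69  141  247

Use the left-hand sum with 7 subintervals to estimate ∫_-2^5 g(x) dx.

245

Δx = 1.
Sum = 1·[9 + 1 + (-3) + 3 + 25 + 69 + 141] = 245.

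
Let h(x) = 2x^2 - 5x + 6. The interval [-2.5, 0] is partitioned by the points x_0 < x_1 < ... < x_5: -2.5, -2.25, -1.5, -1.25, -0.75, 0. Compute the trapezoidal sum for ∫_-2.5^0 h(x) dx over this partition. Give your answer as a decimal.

Subinterval widths: 0.25, 0.75, 0.25, 0.5, 0.75.
h(-2.5) = 31, h(-2.25) = 27.375, h(-1.5) = 18, h(-1.25) = 15.375, h(-0.75) = 10.875, h(0) = 6.
On each subinterval the trapezoid contributes (Δx_i/2)·[h(x_{i-1}) + h(x_i)].
Sum = 41.375.

41.375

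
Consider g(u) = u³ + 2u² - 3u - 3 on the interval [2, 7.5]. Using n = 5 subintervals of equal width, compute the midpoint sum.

959.0453125

Δu = (7.5 − 2)/5 = 1.1.
Midpoints: 2.55, 3.65, 4.75, 5.85, 6.95.
g(2.55) = 18.936375, g(3.65) = 61.322125, g(4.75) = 135.046875, g(5.85) = 248.096625, g(6.95) = 408.457375.
Sum = Δu · [g(2.55) + g(3.65) + g(4.75) + g(5.85) + g(6.95)].
Sum = 959.0453125.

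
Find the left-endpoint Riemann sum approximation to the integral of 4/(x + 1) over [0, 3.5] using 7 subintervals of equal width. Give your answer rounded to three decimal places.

6.871

Δx = (3.5 − 0)/7 = 0.5.
Left endpoints: 0, 0.5, 1, 1.5, 2, 2.5, 3.
f(0) = 4, f(0.5) = 8/3, f(1) = 2, f(1.5) = 1.6, f(2) = 4/3, f(2.5) = 8/7, f(3) = 1.
Sum = Δx · [f(0) + f(0.5) + f(1) + ...].
Sum ≈ 6.871.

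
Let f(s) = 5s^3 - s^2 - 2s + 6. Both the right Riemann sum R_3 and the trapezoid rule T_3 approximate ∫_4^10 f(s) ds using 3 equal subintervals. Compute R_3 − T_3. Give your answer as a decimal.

R_3 = 16820.
T_3 = 12236.
R_3 − T_3 = 4584.

4584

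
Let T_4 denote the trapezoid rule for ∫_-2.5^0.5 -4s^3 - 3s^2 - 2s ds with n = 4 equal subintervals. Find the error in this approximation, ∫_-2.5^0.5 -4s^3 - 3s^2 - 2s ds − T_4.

-2.53125

Exact integral: ∫_-2.5^0.5 f(s) ds = 29.25.
T_4 = 31.78125.
Error = 29.25 − 31.78125 = -2.53125.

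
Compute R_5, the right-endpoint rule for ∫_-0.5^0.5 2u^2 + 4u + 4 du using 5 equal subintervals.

4.58

Δu = (0.5 − (-0.5))/5 = 0.2.
Right endpoints: -0.3, -0.1, 0.1, 0.3, 0.5.
f(-0.3) = 2.98, f(-0.1) = 3.62, f(0.1) = 4.42, f(0.3) = 5.38, f(0.5) = 6.5.
Sum = Δu · [f(-0.3) + f(-0.1) + f(0.1) + f(0.3) + f(0.5)].
Sum = 4.58.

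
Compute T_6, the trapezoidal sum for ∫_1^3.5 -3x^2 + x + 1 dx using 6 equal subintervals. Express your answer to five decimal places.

-33.96701

Δx = (3.5 − 1)/6 = 5/12.
f(1) = -1, f(17/12) = -173/48, f(11/6) = -7.25, f(2.25) = -11.9375, f(8/3) = -53/3, f(37/12) = -24.4375, f(3.5) = -32.25.
T_6 = (Δx/2)·[f(x_0) + 2f(x_1) + ... + 2f(x_{5}) + f(x_6)].
Sum ≈ -33.96701.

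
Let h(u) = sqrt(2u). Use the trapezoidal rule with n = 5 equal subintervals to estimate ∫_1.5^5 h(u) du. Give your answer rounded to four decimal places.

Δu = (5 − 1.5)/5 = 0.7.
h(1.5) ≈ 1.7321, h(2.2) ≈ 2.0976, h(2.9) ≈ 2.4083, h(3.6) ≈ 2.6833, h(4.3) ≈ 2.9326, h(5) ≈ 3.1623.
T_5 = (Δu/2)·[h(u_0) + 2h(u_1) + ... + 2h(u_{4}) + h(u_5)].
Sum ≈ 8.7983.

8.7983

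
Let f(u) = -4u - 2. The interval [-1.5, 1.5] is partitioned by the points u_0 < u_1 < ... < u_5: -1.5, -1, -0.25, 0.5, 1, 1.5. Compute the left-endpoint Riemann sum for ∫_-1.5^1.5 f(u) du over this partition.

-2.25

Subinterval widths: 0.5, 0.75, 0.75, 0.5, 0.5.
Left endpoints: -1.5, -1, -0.25, 0.5, 1.
f(-1.5) = 4, f(-1) = 2, f(-0.25) = -1, f(0.5) = -4, f(1) = -6.
Sum = Σ Δu_i · f(u_i).
Sum = -2.25.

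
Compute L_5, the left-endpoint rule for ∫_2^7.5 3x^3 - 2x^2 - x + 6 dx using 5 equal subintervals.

1514.81

Δx = (7.5 − 2)/5 = 1.1.
Left endpoints: 2, 3.1, 4.2, 5.3, 6.4.
f(2) = 20, f(3.1) = 73.053, f(4.2) = 188.784, f(5.3) = 391.151, f(6.4) = 704.112.
Sum = Δx · [f(2) + f(3.1) + f(4.2) + f(5.3) + f(6.4)].
Sum = 1514.81.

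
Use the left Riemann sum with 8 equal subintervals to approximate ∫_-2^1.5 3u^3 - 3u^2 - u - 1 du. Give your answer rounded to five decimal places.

Δu = (1.5 − (-2))/8 = 0.4375.
Left endpoints: -2, -1.5625, -1.125, -0.6875, -0.25, 0.1875, 0.625, 1.0625.
f(-2) = -35, f(-1.5625) = -74571/4096, f(-1.125) = -4067/512, f(-0.6875) = -11081/4096, f(-0.25) = -0.984375, f(0.1875) = -5215/4096, f(0.625) = -1057/512, f(1.0625) = -7581/4096.
Sum = Δu · [f(-2) + f(-1.5625) + f(-1.125) + ...].
Sum ≈ -30.63696.

-30.63696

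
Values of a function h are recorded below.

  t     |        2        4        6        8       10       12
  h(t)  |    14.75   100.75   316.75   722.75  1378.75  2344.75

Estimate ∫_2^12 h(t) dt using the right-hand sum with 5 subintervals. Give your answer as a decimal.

9727.5

Δt = 2.
Sum = 2·[100.75 + 316.75 + 722.75 + 1378.75 + 2344.75] = 9727.5.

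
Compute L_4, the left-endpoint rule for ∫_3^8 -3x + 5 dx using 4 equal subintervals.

-48.125

Δx = (8 − 3)/4 = 1.25.
Left endpoints: 3, 4.25, 5.5, 6.75.
f(3) = -4, f(4.25) = -7.75, f(5.5) = -11.5, f(6.75) = -15.25.
Sum = Δx · [f(3) + f(4.25) + f(5.5) + f(6.75)].
Sum = -48.125.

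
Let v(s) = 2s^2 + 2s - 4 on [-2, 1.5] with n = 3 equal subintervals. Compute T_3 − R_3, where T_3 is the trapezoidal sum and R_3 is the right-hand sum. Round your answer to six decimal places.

T_3 ≈ -6.57870370.
R_3 ≈ -4.53703704.
T_3 − R_3 ≈ -2.041667.

-2.041667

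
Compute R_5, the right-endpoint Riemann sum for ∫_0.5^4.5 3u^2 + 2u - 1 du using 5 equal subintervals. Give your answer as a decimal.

135.48

Δu = (4.5 − 0.5)/5 = 0.8.
Right endpoints: 1.3, 2.1, 2.9, 3.7, 4.5.
f(1.3) = 6.67, f(2.1) = 16.43, f(2.9) = 30.03, f(3.7) = 47.47, f(4.5) = 68.75.
Sum = Δu · [f(1.3) + f(2.1) + f(2.9) + f(3.7) + f(4.5)].
Sum = 135.48.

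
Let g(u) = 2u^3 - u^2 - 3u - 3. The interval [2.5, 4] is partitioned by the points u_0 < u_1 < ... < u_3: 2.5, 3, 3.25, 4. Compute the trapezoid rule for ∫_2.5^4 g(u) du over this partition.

Subinterval widths: 0.5, 0.25, 0.75.
g(2.5) = 14.5, g(3) = 33, g(3.25) = 45.34375, g(4) = 97.
On each subinterval the trapezoid contributes (Δu_i/2)·[g(u_{i-1}) + g(u_i)].
Sum = 75.046875.

75.046875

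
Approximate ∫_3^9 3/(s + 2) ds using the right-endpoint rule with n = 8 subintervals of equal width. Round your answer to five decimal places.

Δs = (9 − 3)/8 = 0.75.
Right endpoints: 3.75, 4.5, 5.25, 6, 6.75, 7.5, 8.25, 9.
f(3.75) = 12/23, f(4.5) = 6/13, f(5.25) = 12/29, f(6) = 0.375, f(6.75) = 12/35, f(7.5) = 6/19, f(8.25) = 12/41, f(9) = 3/11.
Sum = Δs · [f(3.75) + f(4.5) + f(5.25) + ...].
Sum ≈ 2.24710.

2.24710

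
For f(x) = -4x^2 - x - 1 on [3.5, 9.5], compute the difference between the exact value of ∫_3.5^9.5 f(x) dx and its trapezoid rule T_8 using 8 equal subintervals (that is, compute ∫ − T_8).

2.25

Exact integral: ∫_3.5^9.5 f(x) dx = -1131.
T_8 = -1133.25.
Error = -1131 − (-1133.25) = 2.25.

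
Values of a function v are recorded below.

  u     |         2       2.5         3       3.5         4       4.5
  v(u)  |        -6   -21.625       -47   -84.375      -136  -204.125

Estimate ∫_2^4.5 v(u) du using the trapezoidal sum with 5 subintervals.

-197.03125

Δu = 0.5.
T_5 = (0.5/2)·[(-6) + 2·(-21.625) + 2·(-47) + 2·(-84.375) + 2·(-136) + (-204.125)] = -197.03125.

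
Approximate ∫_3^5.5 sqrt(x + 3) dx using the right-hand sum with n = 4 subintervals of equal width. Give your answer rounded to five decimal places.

6.86763

Δx = (5.5 − 3)/4 = 0.625.
Right endpoints: 3.625, 4.25, 4.875, 5.5.
f(3.625) ≈ 2.57391, f(4.25) ≈ 2.69258, f(4.875) ≈ 2.80624, f(5.5) ≈ 2.91548.
Sum = Δx · [f(3.625) + f(4.25) + f(4.875) + f(5.5)].
Sum ≈ 6.86763.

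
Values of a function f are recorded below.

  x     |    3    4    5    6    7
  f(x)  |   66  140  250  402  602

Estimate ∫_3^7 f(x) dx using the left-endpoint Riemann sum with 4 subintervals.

858

Δx = 1.
Sum = 1·[66 + 140 + 250 + 402] = 858.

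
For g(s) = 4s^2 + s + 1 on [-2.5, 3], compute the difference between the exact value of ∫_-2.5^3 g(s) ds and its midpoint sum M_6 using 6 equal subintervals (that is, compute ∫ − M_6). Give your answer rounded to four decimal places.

Exact integral: ∫_-2.5^3 g(s) ds ≈ 63.708333.
M_6 ≈ 62.167824.
Error ≈ 63.708333 − 62.167824 ≈ 1.5405.

1.5405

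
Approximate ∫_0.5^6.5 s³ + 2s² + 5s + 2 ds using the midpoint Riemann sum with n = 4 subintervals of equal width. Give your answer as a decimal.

Δs = (6.5 − 0.5)/4 = 1.5.
Midpoints: 1.25, 2.75, 4.25, 5.75.
f(1.25) = 13.328125, f(2.75) = 51.671875, f(4.25) = 136.140625, f(5.75) = 286.984375.
Sum = Δs · [f(1.25) + f(2.75) + f(4.25) + f(5.75)].
Sum = 732.1875.

732.1875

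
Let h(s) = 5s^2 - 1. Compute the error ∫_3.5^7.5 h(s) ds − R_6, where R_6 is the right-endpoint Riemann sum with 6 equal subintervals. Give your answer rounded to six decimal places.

-74.814815

Exact integral: ∫_3.5^7.5 h(s) ds ≈ 627.66666667.
R_6 ≈ 702.48148148.
Error ≈ 627.66666667 − 702.48148148 ≈ -74.814815.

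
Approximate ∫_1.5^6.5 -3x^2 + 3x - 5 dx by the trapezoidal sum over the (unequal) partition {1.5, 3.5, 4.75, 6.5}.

-243.90625

Subinterval widths: 2, 1.25, 1.75.
f(1.5) = -7.25, f(3.5) = -31.25, f(4.75) = -58.4375, f(6.5) = -112.25.
On each subinterval the trapezoid contributes (Δx_i/2)·[f(x_{i-1}) + f(x_i)].
Sum = -243.90625.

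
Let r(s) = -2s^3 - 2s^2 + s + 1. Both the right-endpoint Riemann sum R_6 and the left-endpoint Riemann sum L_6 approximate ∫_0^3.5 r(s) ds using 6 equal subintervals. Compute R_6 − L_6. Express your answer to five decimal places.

-62.27083

R_6 ≈ -127.6061921.
L_6 ≈ -65.3353588.
R_6 − L_6 ≈ -62.27083.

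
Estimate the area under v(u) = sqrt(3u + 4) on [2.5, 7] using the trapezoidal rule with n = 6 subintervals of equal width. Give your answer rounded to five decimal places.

19.10480

Δu = (7 − 2.5)/6 = 0.75.
v(2.5) ≈ 3.39116, v(3.25) ≈ 3.70810, v(4) ≈ 4.00000, v(4.75) ≈ 4.27200, v(5.5) ≈ 4.52769, v(6.25) ≈ 4.76970, v(7) ≈ 5.00000.
T_6 = (Δu/2)·[v(u_0) + 2v(u_1) + ... + 2v(u_{5}) + v(u_6)].
Sum ≈ 19.10480.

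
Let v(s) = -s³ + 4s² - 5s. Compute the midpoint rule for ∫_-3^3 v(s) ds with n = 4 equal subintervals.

Δs = (3 − (-3))/4 = 1.5.
Midpoints: -2.25, -0.75, 0.75, 2.25.
v(-2.25) = 42.890625, v(-0.75) = 6.421875, v(0.75) = -1.921875, v(2.25) = -2.390625.
Sum = Δs · [v(-2.25) + v(-0.75) + v(0.75) + v(2.25)].
Sum = 67.5.

67.5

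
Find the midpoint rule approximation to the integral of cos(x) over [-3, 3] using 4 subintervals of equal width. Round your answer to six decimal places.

Δx = (3 − (-3))/4 = 1.5.
Midpoints: -2.25, -0.75, 0.75, 2.25.
f(-2.25) ≈ -0.628174, f(-0.75) ≈ 0.731689, f(0.75) ≈ 0.731689, f(2.25) ≈ -0.628174.
Sum = Δx · [f(-2.25) + f(-0.75) + f(0.75) + f(2.25)].
Sum ≈ 0.310546.

0.310546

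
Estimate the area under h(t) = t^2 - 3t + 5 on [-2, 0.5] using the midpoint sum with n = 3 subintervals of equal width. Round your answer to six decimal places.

Δt = (0.5 − (-2))/3 = 5/6.
Midpoints: -19/12, -0.75, 1/12.
h(-19/12) = 1765/144, h(-0.75) = 7.8125, h(1/12) = 685/144.
Sum = Δt · [h(-19/12) + h(-0.75) + h(1/12)].
Sum ≈ 20.688657.

20.688657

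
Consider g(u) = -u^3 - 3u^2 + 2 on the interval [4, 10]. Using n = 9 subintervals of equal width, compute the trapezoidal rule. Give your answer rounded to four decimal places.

-3370.6667

Δu = (10 − 4)/9 = 2/3.
g(4) = -110, g(14/3) = -4454/27, g(16/3) = -6346/27, g(6) = -322, g(20/3) = -11546/27, g(22/3) = -14950/27, g(8) = -702, g(26/3) = -23606/27, g(28/3) = -28954/27, g(10) = -1298.
T_9 = (Δu/2)·[g(u_0) + 2g(u_1) + ... + 2g(u_{8}) + g(u_9)].
Sum ≈ -3370.6667.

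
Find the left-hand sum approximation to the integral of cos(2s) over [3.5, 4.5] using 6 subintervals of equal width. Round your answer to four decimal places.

Δs = (4.5 − 3.5)/6 = 1/6.
Left endpoints: 3.5, 11/3, 23/6, 4, 25/6, 13/3.
f(3.5) ≈ 0.7539, f(11/3) ≈ 0.4974, f(23/6) ≈ 0.1862, f(4) ≈ -0.1455, f(25/6) ≈ -0.4612, f(13/3) ≈ -0.7261.
Sum = Δs · [f(3.5) + f(11/3) + f(23/6) + ...].
Sum ≈ 0.0175.

0.0175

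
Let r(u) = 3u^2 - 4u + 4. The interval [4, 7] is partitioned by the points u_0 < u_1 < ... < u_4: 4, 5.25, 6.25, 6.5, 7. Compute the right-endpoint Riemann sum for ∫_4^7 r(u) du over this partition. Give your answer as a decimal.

Subinterval widths: 1.25, 1, 0.25, 0.5.
Right endpoints: 5.25, 6.25, 6.5, 7.
r(5.25) = 65.6875, r(6.25) = 96.1875, r(6.5) = 104.75, r(7) = 123.
Sum = Σ Δu_i · r(u_i).
Sum = 265.984375.

265.984375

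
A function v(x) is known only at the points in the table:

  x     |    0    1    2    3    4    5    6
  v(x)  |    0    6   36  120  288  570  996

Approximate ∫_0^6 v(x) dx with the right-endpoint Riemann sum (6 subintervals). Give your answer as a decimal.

2016

Δx = 1.
Sum = 1·[6 + 36 + 120 + 288 + 570 + 996] = 2016.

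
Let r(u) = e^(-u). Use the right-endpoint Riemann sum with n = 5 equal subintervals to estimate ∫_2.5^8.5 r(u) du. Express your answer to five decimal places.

Δu = (8.5 − 2.5)/5 = 1.2.
Right endpoints: 3.7, 4.9, 6.1, 7.3, 8.5.
r(3.7) ≈ 0.02472, r(4.9) ≈ 0.00745, r(6.1) ≈ 0.00224, r(7.3) ≈ 0.00068, r(8.5) ≈ 0.00020.
Sum = Δu · [r(3.7) + r(4.9) + r(6.1) + r(7.3) + r(8.5)].
Sum ≈ 0.04235.

0.04235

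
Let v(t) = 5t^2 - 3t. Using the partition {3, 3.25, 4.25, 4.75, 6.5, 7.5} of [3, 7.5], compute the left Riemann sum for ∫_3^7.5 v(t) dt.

455.078125

Subinterval widths: 0.25, 1, 0.5, 1.75, 1.
Left endpoints: 3, 3.25, 4.25, 4.75, 6.5.
v(3) = 36, v(3.25) = 43.0625, v(4.25) = 77.5625, v(4.75) = 98.5625, v(6.5) = 191.75.
Sum = Σ Δt_i · v(t_i).
Sum = 455.078125.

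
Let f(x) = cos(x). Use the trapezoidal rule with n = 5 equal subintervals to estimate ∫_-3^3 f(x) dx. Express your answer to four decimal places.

0.2475

Δx = (3 − (-3))/5 = 1.2.
f(-3) ≈ -0.9900, f(-1.8) ≈ -0.2272, f(-0.6) ≈ 0.8253, f(0.6) ≈ 0.8253, f(1.8) ≈ -0.2272, f(3) ≈ -0.9900.
T_5 = (Δx/2)·[f(x_0) + 2f(x_1) + ... + 2f(x_{4}) + f(x_5)].
Sum ≈ 0.2475.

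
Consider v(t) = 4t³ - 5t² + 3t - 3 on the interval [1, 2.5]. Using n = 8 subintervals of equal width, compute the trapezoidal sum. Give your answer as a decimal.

Δt = (2.5 − 1)/8 = 0.1875.
v(1) = -1, v(1.1875) = 215/1024, v(1.375) = 2.0703125, v(1.5625) = 4853/1024, v(1.75) = 8.375, v(1.9375) = 13451/1024, v(2.125) = 19.1796875, v(2.3125) = 27305/1024, v(2.5) = 35.75.
T_8 = (Δt/2)·[v(t_0) + 2v(t_1) + ... + 2v(t_{7}) + v(t_8)].
Sum = 17.203125.

17.203125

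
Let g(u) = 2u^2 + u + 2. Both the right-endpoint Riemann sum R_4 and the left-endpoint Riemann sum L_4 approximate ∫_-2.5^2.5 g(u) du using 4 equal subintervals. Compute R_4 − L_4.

6.25

R_4 = 36.5625.
L_4 = 30.3125.
R_4 − L_4 = 6.25.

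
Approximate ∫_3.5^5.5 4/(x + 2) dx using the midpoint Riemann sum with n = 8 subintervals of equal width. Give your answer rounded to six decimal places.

1.240461

Δx = (5.5 − 3.5)/8 = 0.25.
Midpoints: 3.625, 3.875, 4.125, 4.375, 4.625, 4.875, 5.125, 5.375.
f(3.625) = 32/45, f(3.875) = 32/47, f(4.125) = 32/49, f(4.375) = 32/51, f(4.625) = 32/53, f(4.875) = 32/55, f(5.125) = 32/57, f(5.375) = 32/59.
Sum = Δx · [f(3.625) + f(3.875) + f(4.125) + ...].
Sum ≈ 1.240461.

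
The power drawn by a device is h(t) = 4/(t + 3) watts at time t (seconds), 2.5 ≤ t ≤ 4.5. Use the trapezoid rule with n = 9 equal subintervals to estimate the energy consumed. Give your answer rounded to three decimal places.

Δt = (4.5 − 2.5)/9 = 2/9.
h(2.5) = 8/11, h(49/18) = 72/103, h(53/18) = 72/107, h(19/6) = 24/37, h(61/18) = 72/115, h(65/18) = 72/119, h(23/6) = 24/41, h(73/18) = 72/127, h(77/18) = 72/131, h(4.5) = 8/15.
T_9 = (Δt/2)·[h(t_0) + 2h(t_1) + ... + 2h(t_{8}) + h(t_9)].
Sum ≈ 1.241.

1.241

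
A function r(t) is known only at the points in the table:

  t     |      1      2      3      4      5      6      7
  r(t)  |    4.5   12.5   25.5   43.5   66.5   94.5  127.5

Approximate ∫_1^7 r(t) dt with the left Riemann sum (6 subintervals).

Δt = 1.
Sum = 1·[4.5 + 12.5 + 25.5 + 43.5 + 66.5 + 94.5] = 247.

247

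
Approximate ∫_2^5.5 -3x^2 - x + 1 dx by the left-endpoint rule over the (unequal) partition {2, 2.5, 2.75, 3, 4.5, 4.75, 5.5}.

Subinterval widths: 0.5, 0.25, 0.25, 1.5, 0.25, 0.75.
Left endpoints: 2, 2.5, 2.75, 3, 4.5, 4.75.
f(2) = -13, f(2.5) = -20.25, f(2.75) = -24.4375, f(3) = -29, f(4.5) = -64.25, f(4.75) = -71.4375.
Sum = Σ Δx_i · f(x_i).
Sum = -130.8125.

-130.8125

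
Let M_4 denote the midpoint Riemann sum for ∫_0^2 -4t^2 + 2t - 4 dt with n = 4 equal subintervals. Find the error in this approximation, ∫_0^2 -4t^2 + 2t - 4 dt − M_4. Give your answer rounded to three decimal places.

Exact integral: ∫_0^2 f(t) dt ≈ -14.66667.
M_4 = -14.5.
Error ≈ -14.66667 − (-14.5) ≈ -0.167.

-0.167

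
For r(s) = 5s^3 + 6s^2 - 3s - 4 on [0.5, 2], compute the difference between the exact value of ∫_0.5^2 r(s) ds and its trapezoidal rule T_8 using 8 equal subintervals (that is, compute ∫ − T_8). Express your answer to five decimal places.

-0.21753

Exact integral: ∫_0.5^2 r(s) ds = 24.046875.
T_8 ≈ 24.2644043.
Error ≈ 24.046875 − 24.2644043 ≈ -0.21753.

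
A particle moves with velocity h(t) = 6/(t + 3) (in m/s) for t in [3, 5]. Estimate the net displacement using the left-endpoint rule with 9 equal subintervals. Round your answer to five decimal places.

Δt = (5 − 3)/9 = 2/9.
Left endpoints: 3, 29/9, 31/9, 11/3, 35/9, 37/9, 13/3, 41/9, 43/9.
h(3) = 1, h(29/9) = 27/28, h(31/9) = 27/29, h(11/3) = 0.9, h(35/9) = 27/31, h(37/9) = 0.84375, h(13/3) = 9/11, h(41/9) = 27/34, h(43/9) = 27/35.
Sum = Δt · [h(3) + h(29/9) + h(31/9) + ...].
Sum ≈ 1.75417.

1.75417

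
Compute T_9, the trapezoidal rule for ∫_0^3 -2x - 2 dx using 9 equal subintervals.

Δx = (3 − 0)/9 = 1/3.
f(0) = -2, f(1/3) = -8/3, f(2/3) = -10/3, f(1) = -4, f(4/3) = -14/3, f(5/3) = -16/3, f(2) = -6, f(7/3) = -20/3, f(8/3) = -22/3, f(3) = -8.
T_9 = (Δx/2)·[f(x_0) + 2f(x_1) + ... + 2f(x_{8}) + f(x_9)].
Sum = -15.

-15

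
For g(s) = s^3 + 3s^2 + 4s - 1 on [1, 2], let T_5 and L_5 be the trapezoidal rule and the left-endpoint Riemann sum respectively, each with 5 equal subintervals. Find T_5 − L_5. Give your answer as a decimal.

2

T_5 = 15.8.
L_5 = 13.8.
T_5 − L_5 = 2.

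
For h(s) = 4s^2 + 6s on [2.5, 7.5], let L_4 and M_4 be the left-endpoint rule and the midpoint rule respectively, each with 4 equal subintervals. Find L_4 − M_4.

-135.9375

L_4 = 553.125.
M_4 = 689.0625.
L_4 − M_4 = -135.9375.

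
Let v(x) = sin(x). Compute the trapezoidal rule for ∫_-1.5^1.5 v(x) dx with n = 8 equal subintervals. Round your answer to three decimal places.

0.000

Δx = (1.5 − (-1.5))/8 = 0.375.
v(-1.5) ≈ -0.997, v(-1.125) ≈ -0.902, v(-0.75) ≈ -0.682, v(-0.375) ≈ -0.366, v(0) ≈ 0.000, v(0.375) ≈ 0.366, v(0.75) ≈ 0.682, v(1.125) ≈ 0.902, v(1.5) ≈ 0.997.
T_8 = (Δx/2)·[v(x_0) + 2v(x_1) + ... + 2v(x_{7}) + v(x_8)].
Sum ≈ 0.000.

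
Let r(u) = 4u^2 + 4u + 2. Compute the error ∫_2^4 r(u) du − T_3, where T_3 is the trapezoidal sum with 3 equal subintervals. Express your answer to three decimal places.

-0.593

Exact integral: ∫_2^4 r(u) du ≈ 102.66667.
T_3 ≈ 103.25926.
Error ≈ 102.66667 − 103.25926 ≈ -0.593.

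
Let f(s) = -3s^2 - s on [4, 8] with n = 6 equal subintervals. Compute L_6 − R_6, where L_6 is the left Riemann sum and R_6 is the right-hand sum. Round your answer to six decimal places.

L_6 ≈ -423.55555556.
R_6 ≈ -522.22222222.
L_6 − R_6 ≈ 98.666667.

98.666667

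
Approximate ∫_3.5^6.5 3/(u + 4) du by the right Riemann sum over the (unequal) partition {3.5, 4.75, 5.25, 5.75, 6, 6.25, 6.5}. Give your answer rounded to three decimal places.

0.964

Subinterval widths: 1.25, 0.5, 0.5, 0.25, 0.25, 0.25.
Right endpoints: 4.75, 5.25, 5.75, 6, 6.25, 6.5.
f(4.75) = 12/35, f(5.25) = 12/37, f(5.75) = 4/13, f(6) = 0.3, f(6.25) = 12/41, f(6.5) = 2/7.
Sum = Σ Δu_i · f(u_i).
Sum ≈ 0.964.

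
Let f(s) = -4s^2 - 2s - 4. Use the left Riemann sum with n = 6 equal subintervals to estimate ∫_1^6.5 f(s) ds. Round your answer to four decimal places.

Δs = (6.5 − 1)/6 = 11/12.
Left endpoints: 1, 23/12, 17/6, 3.75, 14/3, 67/12.
f(1) = -10, f(23/12) = -811/36, f(17/6) = -376/9, f(3.75) = -67.75, f(14/3) = -904/9, f(67/12) = -5035/36.
Sum = Δs · [f(1) + f(23/12) + f(17/6) + ...].
Sum ≈ -350.4977.

-350.4977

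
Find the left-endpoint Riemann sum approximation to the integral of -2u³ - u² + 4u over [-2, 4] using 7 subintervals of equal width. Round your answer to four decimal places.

Δu = (4 − (-2))/7 = 6/7.
Left endpoints: -2, -8/7, -2/7, 4/7, 10/7, 16/7, 22/7.
f(-2) = 4, f(-8/7) = -992/343, f(-2/7) = -404/343, f(4/7) = 544/343, f(10/7) = -740/343, f(16/7) = -6848/343, f(22/7) = -20372/343.
Sum = Δu · [f(-2) + f(-8/7) + f(-2/7) + ...].
Sum ≈ -68.5714.

-68.5714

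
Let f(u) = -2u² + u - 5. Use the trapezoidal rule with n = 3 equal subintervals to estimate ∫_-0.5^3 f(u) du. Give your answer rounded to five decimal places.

-32.79630

Δu = (3 − (-0.5))/3 = 7/6.
f(-0.5) = -6, f(2/3) = -47/9, f(11/6) = -89/9, f(3) = -20.
T_3 = (Δu/2)·[f(u_0) + 2f(u_1) + 2f(u_2) + f(u_3)].
Sum ≈ -32.79630.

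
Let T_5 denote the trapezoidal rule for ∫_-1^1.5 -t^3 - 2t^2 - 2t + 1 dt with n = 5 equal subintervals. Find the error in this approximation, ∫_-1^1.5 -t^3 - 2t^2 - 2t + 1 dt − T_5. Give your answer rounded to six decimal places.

Exact integral: ∫_-1^1.5 f(t) dt ≈ -2.68229167.
T_5 = -2.96875.
Error ≈ -2.68229167 − (-2.96875) ≈ 0.286458.

0.286458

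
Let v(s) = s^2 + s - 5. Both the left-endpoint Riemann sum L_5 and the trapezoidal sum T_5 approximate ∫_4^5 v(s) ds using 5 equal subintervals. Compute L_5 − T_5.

L_5 = 18.84.
T_5 = 19.84.
L_5 − T_5 = -1.

-1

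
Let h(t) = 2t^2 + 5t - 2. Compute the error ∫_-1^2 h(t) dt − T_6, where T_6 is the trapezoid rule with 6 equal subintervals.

-0.25

Exact integral: ∫_-1^2 h(t) dt = 7.5.
T_6 = 7.75.
Error = 7.5 − 7.75 = -0.25.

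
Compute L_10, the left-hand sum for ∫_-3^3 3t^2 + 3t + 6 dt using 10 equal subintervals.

85.68

Δt = (3 − (-3))/10 = 0.6.
Left endpoints: -3, -2.4, -1.8, -1.2, -0.6, 0, 0.6, 1.2, 1.8, 2.4.
f(-3) = 24, f(-2.4) = 16.08, f(-1.8) = 10.32, f(-1.2) = 6.72, f(-0.6) = 5.28, f(0) = 6, f(0.6) = 8.88, f(1.2) = 13.92, f(1.8) = 21.12, f(2.4) = 30.48.
Sum = Δt · [f(-3) + f(-2.4) + f(-1.8) + ...].
Sum = 85.68.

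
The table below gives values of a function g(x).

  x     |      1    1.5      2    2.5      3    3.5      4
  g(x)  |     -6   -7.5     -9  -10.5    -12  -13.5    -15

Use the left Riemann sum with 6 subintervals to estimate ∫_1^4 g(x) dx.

-29.25

Δx = 0.5.
Sum = 0.5·[(-6) + (-7.5) + (-9) + (-10.5) + (-12) + (-13.5)] = -29.25.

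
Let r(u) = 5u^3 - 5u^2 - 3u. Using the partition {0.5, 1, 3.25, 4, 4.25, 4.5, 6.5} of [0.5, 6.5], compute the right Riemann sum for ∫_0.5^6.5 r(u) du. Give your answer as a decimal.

Subinterval widths: 0.5, 2.25, 0.75, 0.25, 0.25, 2.
Right endpoints: 1, 3.25, 4, 4.25, 4.5, 6.5.
r(1) = -3, r(3.25) = 109.078125, r(4) = 228, r(4.25) = 280.765625, r(4.5) = 340.875, r(6.5) = 1142.375.
Sum = Σ Δu_i · r(u_i).
Sum = 2855.0859375.

2855.0859375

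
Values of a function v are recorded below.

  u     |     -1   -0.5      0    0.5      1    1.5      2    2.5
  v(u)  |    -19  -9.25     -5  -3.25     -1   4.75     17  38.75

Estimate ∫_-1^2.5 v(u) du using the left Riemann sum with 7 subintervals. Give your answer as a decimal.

Δu = 0.5.
Sum = 0.5·[(-19) + (-9.25) + (-5) + (-3.25) + (-1) + 4.75 + 17] = -7.875.

-7.875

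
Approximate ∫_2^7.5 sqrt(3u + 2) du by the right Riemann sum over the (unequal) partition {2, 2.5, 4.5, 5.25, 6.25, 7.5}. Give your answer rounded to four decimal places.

23.3173

Subinterval widths: 0.5, 2, 0.75, 1, 1.25.
Right endpoints: 2.5, 4.5, 5.25, 6.25, 7.5.
f(2.5) ≈ 3.0822, f(4.5) ≈ 3.9370, f(5.25) ≈ 4.2131, f(6.25) ≈ 4.5552, f(7.5) ≈ 4.9497.
Sum = Σ Δu_i · f(u_i).
Sum ≈ 23.3173.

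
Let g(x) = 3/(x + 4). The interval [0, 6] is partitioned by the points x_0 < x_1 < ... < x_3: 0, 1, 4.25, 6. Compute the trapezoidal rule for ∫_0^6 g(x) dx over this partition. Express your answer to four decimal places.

2.8216

Subinterval widths: 1, 3.25, 1.75.
g(0) = 0.75, g(1) = 0.6, g(4.25) = 4/11, g(6) = 0.3.
On each subinterval the trapezoid contributes (Δx_i/2)·[g(x_{i-1}) + g(x_i)].
Sum ≈ 2.8216.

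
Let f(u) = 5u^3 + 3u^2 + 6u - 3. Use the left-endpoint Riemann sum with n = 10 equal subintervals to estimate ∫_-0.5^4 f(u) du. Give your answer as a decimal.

333.39234375

Δu = (4 − (-0.5))/10 = 0.45.
Left endpoints: -0.5, -0.05, 0.4, 0.85, 1.3, 1.75, 2.2, 2.65, 3.1, 3.55.
f(-0.5) = -5.875, f(-0.05) = -3.293125, f(0.4) = 0.2, f(0.85) = 7.338125, f(1.3) = 20.855, f(1.75) = 43.484375, f(2.2) = 77.96, f(2.65) = 127.015625, f(3.1) = 193.385, f(3.55) = 279.801875.
Sum = Δu · [f(-0.5) + f(-0.05) + f(0.4) + ...].
Sum = 333.39234375.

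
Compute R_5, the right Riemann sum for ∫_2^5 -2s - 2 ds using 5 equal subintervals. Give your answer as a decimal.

-28.8

Δs = (5 − 2)/5 = 0.6.
Right endpoints: 2.6, 3.2, 3.8, 4.4, 5.
f(2.6) = -7.2, f(3.2) = -8.4, f(3.8) = -9.6, f(4.4) = -10.8, f(5) = -12.
Sum = Δs · [f(2.6) + f(3.2) + f(3.8) + f(4.4) + f(5)].
Sum = -28.8.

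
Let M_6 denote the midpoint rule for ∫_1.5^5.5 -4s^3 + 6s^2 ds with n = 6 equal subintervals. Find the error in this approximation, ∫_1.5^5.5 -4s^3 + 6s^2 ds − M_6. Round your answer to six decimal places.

-5.333333

Exact integral: ∫_1.5^5.5 f(s) ds = -584.
M_6 ≈ -578.66666667.
Error ≈ -584 − (-578.66666667) ≈ -5.333333.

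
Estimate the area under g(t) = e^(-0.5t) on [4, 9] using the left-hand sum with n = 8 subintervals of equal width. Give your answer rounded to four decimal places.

0.2893

Δt = (9 − 4)/8 = 0.625.
Left endpoints: 4, 4.625, 5.25, 5.875, 6.5, 7.125, 7.75, 8.375.
g(4) ≈ 0.1353, g(4.625) ≈ 0.0990, g(5.25) ≈ 0.0724, g(5.875) ≈ 0.0530, g(6.5) ≈ 0.0388, g(7.125) ≈ 0.0284, g(7.75) ≈ 0.0208, g(8.375) ≈ 0.0152.
Sum = Δt · [g(4) + g(4.625) + g(5.25) + ...].
Sum ≈ 0.2893.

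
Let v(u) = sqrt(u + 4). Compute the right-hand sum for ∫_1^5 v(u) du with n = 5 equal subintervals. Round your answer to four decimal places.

Δu = (5 − 1)/5 = 0.8.
Right endpoints: 1.8, 2.6, 3.4, 4.2, 5.
v(1.8) ≈ 2.4083, v(2.6) ≈ 2.5690, v(3.4) ≈ 2.7203, v(4.2) ≈ 2.8636, v(5) ≈ 3.0000.
Sum = Δu · [v(1.8) + v(2.6) + v(3.4) + v(4.2) + v(5)].
Sum ≈ 10.8490.

10.8490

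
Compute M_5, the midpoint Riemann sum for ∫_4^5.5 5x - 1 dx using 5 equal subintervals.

Δx = (5.5 − 4)/5 = 0.3.
Midpoints: 4.15, 4.45, 4.75, 5.05, 5.35.
f(4.15) = 19.75, f(4.45) = 21.25, f(4.75) = 22.75, f(5.05) = 24.25, f(5.35) = 25.75.
Sum = Δx · [f(4.15) + f(4.45) + f(4.75) + f(5.05) + f(5.35)].
Sum = 34.125.

34.125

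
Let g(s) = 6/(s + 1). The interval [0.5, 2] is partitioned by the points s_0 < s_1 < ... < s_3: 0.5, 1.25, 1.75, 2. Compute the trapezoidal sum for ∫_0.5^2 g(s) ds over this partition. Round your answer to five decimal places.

4.23485

Subinterval widths: 0.75, 0.5, 0.25.
g(0.5) = 4, g(1.25) = 8/3, g(1.75) = 24/11, g(2) = 2.
On each subinterval the trapezoid contributes (Δs_i/2)·[g(s_{i-1}) + g(s_i)].
Sum ≈ 4.23485.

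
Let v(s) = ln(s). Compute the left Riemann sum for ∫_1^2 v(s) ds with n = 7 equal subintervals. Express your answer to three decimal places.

0.336

Δs = (2 − 1)/7 = 1/7.
Left endpoints: 1, 8/7, 9/7, 10/7, 11/7, 12/7, 13/7.
v(1) ≈ 0.000, v(8/7) ≈ 0.134, v(9/7) ≈ 0.251, v(10/7) ≈ 0.357, v(11/7) ≈ 0.452, v(12/7) ≈ 0.539, v(13/7) ≈ 0.619.
Sum = Δs · [v(1) + v(8/7) + v(9/7) + ...].
Sum ≈ 0.336.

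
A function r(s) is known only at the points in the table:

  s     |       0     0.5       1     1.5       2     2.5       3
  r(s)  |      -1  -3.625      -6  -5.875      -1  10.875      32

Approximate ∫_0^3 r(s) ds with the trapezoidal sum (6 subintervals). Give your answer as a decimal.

4.9375

Δs = 0.5.
T_6 = (0.5/2)·[(-1) + 2·(-3.625) + 2·(-6) + 2·(-5.875) + 2·(-1) + 2·10.875 + 32] = 4.9375.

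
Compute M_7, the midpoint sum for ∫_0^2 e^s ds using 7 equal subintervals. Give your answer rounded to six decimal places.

Δs = (2 − 0)/7 = 2/7.
Midpoints: 1/7, 3/7, 5/7, 1, 9/7, 11/7, 13/7.
f(1/7) ≈ 1.153565, f(3/7) ≈ 1.535063, f(5/7) ≈ 2.042727, f(1) ≈ 2.718282, f(9/7) ≈ 3.617251, f(11/7) ≈ 4.813520, f(13/7) ≈ 6.405409.
Sum = Δs · [f(1/7) + f(3/7) + f(5/7) + ...].
Sum ≈ 6.367376.

6.367376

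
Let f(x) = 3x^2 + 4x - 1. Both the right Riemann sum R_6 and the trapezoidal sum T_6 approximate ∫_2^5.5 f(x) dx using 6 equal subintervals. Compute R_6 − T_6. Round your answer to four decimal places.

27.0521

R_6 ≈ 235.022569.
T_6 ≈ 207.970486.
R_6 − T_6 ≈ 27.0521.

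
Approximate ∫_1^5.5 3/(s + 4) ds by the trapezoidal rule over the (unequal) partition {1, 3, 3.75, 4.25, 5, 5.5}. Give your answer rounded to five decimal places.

Subinterval widths: 2, 0.75, 0.5, 0.75, 0.5.
f(1) = 0.6, f(3) = 3/7, f(3.75) = 12/31, f(4.25) = 4/11, f(5) = 1/3, f(5.5) = 6/19.
On each subinterval the trapezoid contributes (Δs_i/2)·[f(s_{i-1}) + f(s_i)].
Sum ≈ 1.94577.

1.94577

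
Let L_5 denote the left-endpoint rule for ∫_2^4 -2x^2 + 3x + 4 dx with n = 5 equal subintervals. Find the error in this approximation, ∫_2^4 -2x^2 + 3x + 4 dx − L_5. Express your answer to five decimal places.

Exact integral: ∫_2^4 f(x) dx ≈ -11.3333333.
L_5 = -7.84.
Error ≈ -11.3333333 − (-7.84) ≈ -3.49333.

-3.49333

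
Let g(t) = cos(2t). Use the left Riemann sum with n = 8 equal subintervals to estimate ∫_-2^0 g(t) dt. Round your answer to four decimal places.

Δt = (0 − (-2))/8 = 0.25.
Left endpoints: -2, -1.75, -1.5, -1.25, -1, -0.75, -0.5, -0.25.
g(-2) ≈ -0.6536, g(-1.75) ≈ -0.9365, g(-1.5) ≈ -0.9900, g(-1.25) ≈ -0.8011, g(-1) ≈ -0.4161, g(-0.75) ≈ 0.0707, g(-0.5) ≈ 0.5403, g(-0.25) ≈ 0.8776.
Sum = Δt · [g(-2) + g(-1.75) + g(-1.5) + ...].
Sum ≈ -0.5772.

-0.5772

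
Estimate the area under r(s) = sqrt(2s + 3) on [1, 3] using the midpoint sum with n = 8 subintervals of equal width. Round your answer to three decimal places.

5.274

Δs = (3 − 1)/8 = 0.25.
Midpoints: 1.125, 1.375, 1.625, 1.875, 2.125, 2.375, 2.625, 2.875.
r(1.125) ≈ 2.291, r(1.375) ≈ 2.398, r(1.625) ≈ 2.500, r(1.875) ≈ 2.598, r(2.125) ≈ 2.693, r(2.375) ≈ 2.784, r(2.625) ≈ 2.872, r(2.875) ≈ 2.958.
Sum = Δs · [r(1.125) + r(1.375) + r(1.625) + ...].
Sum ≈ 5.274.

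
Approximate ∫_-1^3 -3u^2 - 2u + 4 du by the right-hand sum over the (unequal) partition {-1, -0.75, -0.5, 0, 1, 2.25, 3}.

Subinterval widths: 0.25, 0.25, 0.5, 1, 1.25, 0.75.
Right endpoints: -0.75, -0.5, 0, 1, 2.25, 3.
f(-0.75) = 3.8125, f(-0.5) = 4.25, f(0) = 4, f(1) = -1, f(2.25) = -15.6875, f(3) = -29.
Sum = Σ Δu_i · f(u_i).
Sum = -38.34375.

-38.34375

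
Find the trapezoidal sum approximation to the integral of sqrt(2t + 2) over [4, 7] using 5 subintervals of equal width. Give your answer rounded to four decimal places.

10.7904

Δt = (7 − 4)/5 = 0.6.
f(4) ≈ 3.1623, f(4.6) ≈ 3.3466, f(5.2) ≈ 3.5214, f(5.8) ≈ 3.6878, f(6.4) ≈ 3.8471, f(7) ≈ 4.0000.
T_5 = (Δt/2)·[f(t_0) + 2f(t_1) + ... + 2f(t_{4}) + f(t_5)].
Sum ≈ 10.7904.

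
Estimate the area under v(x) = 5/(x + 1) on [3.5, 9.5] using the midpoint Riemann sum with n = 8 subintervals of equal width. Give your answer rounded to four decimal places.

4.2318

Δx = (9.5 − 3.5)/8 = 0.75.
Midpoints: 3.875, 4.625, 5.375, 6.125, 6.875, 7.625, 8.375, 9.125.
v(3.875) = 40/39, v(4.625) = 8/9, v(5.375) = 40/51, v(6.125) = 40/57, v(6.875) = 40/63, v(7.625) = 40/69, v(8.375) = 8/15, v(9.125) = 40/81.
Sum = Δx · [v(3.875) + v(4.625) + v(5.375) + ...].
Sum ≈ 4.2318.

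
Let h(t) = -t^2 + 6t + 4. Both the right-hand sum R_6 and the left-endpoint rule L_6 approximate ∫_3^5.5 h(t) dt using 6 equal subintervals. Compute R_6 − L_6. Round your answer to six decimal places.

-2.604167

R_6 ≈ 25.91724537.
L_6 ≈ 28.52141204.
R_6 − L_6 ≈ -2.604167.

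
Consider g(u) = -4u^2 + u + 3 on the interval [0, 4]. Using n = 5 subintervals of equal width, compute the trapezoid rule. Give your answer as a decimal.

-67.04

Δu = (4 − 0)/5 = 0.8.
g(0) = 3, g(0.8) = 1.24, g(1.6) = -5.64, g(2.4) = -17.64, g(3.2) = -34.76, g(4) = -57.
T_5 = (Δu/2)·[g(u_0) + 2g(u_1) + ... + 2g(u_{4}) + g(u_5)].
Sum = -67.04.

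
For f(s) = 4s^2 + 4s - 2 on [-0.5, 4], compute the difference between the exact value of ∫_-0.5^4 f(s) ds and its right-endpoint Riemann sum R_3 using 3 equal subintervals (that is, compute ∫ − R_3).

-67.5

Exact integral: ∫_-0.5^4 f(s) ds = 108.
R_3 = 175.5.
Error = 108 − 175.5 = -67.5.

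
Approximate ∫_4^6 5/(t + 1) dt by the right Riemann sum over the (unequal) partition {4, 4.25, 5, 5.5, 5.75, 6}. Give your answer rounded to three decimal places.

1.611

Subinterval widths: 0.25, 0.75, 0.5, 0.25, 0.25.
Right endpoints: 4.25, 5, 5.5, 5.75, 6.
f(4.25) = 20/21, f(5) = 5/6, f(5.5) = 10/13, f(5.75) = 20/27, f(6) = 5/7.
Sum = Σ Δt_i · f(t_i).
Sum ≈ 1.611.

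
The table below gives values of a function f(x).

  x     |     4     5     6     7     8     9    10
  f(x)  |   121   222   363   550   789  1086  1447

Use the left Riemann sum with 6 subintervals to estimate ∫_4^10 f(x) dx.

Δx = 1.
Sum = 1·[121 + 222 + 363 + 550 + 789 + 1086] = 3131.

3131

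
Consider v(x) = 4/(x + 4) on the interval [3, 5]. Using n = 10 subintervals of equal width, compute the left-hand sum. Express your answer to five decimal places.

Δx = (5 − 3)/10 = 0.2.
Left endpoints: 3, 3.2, 3.4, 3.6, 3.8, 4, 4.2, 4.4, 4.6, 4.8.
v(3) = 4/7, v(3.2) = 5/9, v(3.4) = 20/37, v(3.6) = 10/19, v(3.8) = 20/39, v(4) = 0.5, v(4.2) = 20/41, v(4.4) = 10/21, v(4.6) = 20/43, v(4.8) = 5/11.
Sum = Δx · [v(3) + v(3.2) + v(3.4) + ...].
Sum ≈ 1.01806.

1.01806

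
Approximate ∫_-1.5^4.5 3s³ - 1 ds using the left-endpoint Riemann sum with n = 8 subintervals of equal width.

Δs = (4.5 − (-1.5))/8 = 0.75.
Left endpoints: -1.5, -0.75, 0, 0.75, 1.5, 2.25, 3, 3.75.
f(-1.5) = -11.125, f(-0.75) = -2.265625, f(0) = -1, f(0.75) = 0.265625, f(1.5) = 9.125, f(2.25) = 33.171875, f(3) = 80, f(3.75) = 157.203125.
Sum = Δs · [f(-1.5) + f(-0.75) + f(0) + ...].
Sum = 199.03125.

199.03125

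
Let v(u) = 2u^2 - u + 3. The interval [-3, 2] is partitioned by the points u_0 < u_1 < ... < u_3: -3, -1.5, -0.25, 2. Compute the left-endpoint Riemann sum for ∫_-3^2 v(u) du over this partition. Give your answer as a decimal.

54.84375

Subinterval widths: 1.5, 1.25, 2.25.
Left endpoints: -3, -1.5, -0.25.
v(-3) = 24, v(-1.5) = 9, v(-0.25) = 3.375.
Sum = Σ Δu_i · v(u_i).
Sum = 54.84375.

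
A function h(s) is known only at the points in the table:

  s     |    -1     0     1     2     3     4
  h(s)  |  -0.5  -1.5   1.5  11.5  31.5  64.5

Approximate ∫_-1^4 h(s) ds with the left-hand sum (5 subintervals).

Δs = 1.
Sum = 1·[(-0.5) + (-1.5) + 1.5 + 11.5 + 31.5] = 42.5.

42.5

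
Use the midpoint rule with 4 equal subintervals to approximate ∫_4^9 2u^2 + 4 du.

462.03125

Δu = (9 − 4)/4 = 1.25.
Midpoints: 4.625, 5.875, 7.125, 8.375.
f(4.625) = 46.78125, f(5.875) = 73.03125, f(7.125) = 105.53125, f(8.375) = 144.28125.
Sum = Δu · [f(4.625) + f(5.875) + f(7.125) + f(8.375)].
Sum = 462.03125.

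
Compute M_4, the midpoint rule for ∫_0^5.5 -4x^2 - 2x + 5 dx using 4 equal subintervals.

-221.1171875

Δx = (5.5 − 0)/4 = 1.375.
Midpoints: 0.6875, 2.0625, 3.4375, 4.8125.
f(0.6875) = 1.734375, f(2.0625) = -16.140625, f(3.4375) = -49.140625, f(4.8125) = -97.265625.
Sum = Δx · [f(0.6875) + f(2.0625) + f(3.4375) + f(4.8125)].
Sum = -221.1171875.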